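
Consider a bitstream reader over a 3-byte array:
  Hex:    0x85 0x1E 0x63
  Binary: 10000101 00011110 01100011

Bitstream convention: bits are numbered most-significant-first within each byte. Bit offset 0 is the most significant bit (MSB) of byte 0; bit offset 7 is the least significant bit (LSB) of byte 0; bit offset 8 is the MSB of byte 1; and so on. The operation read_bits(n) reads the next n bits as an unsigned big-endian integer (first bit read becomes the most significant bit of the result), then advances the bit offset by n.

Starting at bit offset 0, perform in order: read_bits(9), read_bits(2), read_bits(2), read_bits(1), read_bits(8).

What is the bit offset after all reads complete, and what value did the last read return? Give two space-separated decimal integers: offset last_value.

Answer: 22 152

Derivation:
Read 1: bits[0:9] width=9 -> value=266 (bin 100001010); offset now 9 = byte 1 bit 1; 15 bits remain
Read 2: bits[9:11] width=2 -> value=0 (bin 00); offset now 11 = byte 1 bit 3; 13 bits remain
Read 3: bits[11:13] width=2 -> value=3 (bin 11); offset now 13 = byte 1 bit 5; 11 bits remain
Read 4: bits[13:14] width=1 -> value=1 (bin 1); offset now 14 = byte 1 bit 6; 10 bits remain
Read 5: bits[14:22] width=8 -> value=152 (bin 10011000); offset now 22 = byte 2 bit 6; 2 bits remain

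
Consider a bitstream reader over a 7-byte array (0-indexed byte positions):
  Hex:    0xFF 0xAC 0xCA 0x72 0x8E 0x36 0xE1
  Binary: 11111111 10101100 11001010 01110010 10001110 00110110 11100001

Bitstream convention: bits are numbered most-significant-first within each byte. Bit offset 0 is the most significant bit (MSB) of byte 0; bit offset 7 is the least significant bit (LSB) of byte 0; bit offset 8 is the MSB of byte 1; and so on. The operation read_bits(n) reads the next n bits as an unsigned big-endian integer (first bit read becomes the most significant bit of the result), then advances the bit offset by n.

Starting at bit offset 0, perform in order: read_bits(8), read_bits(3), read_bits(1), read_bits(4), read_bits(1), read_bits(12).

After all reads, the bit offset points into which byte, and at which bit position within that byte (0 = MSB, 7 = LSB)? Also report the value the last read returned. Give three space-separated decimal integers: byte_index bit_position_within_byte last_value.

Answer: 3 5 2382

Derivation:
Read 1: bits[0:8] width=8 -> value=255 (bin 11111111); offset now 8 = byte 1 bit 0; 48 bits remain
Read 2: bits[8:11] width=3 -> value=5 (bin 101); offset now 11 = byte 1 bit 3; 45 bits remain
Read 3: bits[11:12] width=1 -> value=0 (bin 0); offset now 12 = byte 1 bit 4; 44 bits remain
Read 4: bits[12:16] width=4 -> value=12 (bin 1100); offset now 16 = byte 2 bit 0; 40 bits remain
Read 5: bits[16:17] width=1 -> value=1 (bin 1); offset now 17 = byte 2 bit 1; 39 bits remain
Read 6: bits[17:29] width=12 -> value=2382 (bin 100101001110); offset now 29 = byte 3 bit 5; 27 bits remain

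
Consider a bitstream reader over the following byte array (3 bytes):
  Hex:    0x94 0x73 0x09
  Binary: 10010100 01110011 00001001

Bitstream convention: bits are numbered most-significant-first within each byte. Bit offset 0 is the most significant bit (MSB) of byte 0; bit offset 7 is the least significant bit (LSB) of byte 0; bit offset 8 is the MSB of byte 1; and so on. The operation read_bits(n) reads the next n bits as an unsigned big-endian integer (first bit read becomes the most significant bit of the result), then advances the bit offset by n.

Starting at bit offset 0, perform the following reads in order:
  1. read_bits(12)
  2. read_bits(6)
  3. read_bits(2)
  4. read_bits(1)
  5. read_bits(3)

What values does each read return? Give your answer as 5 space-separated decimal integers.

Answer: 2375 12 0 1 1

Derivation:
Read 1: bits[0:12] width=12 -> value=2375 (bin 100101000111); offset now 12 = byte 1 bit 4; 12 bits remain
Read 2: bits[12:18] width=6 -> value=12 (bin 001100); offset now 18 = byte 2 bit 2; 6 bits remain
Read 3: bits[18:20] width=2 -> value=0 (bin 00); offset now 20 = byte 2 bit 4; 4 bits remain
Read 4: bits[20:21] width=1 -> value=1 (bin 1); offset now 21 = byte 2 bit 5; 3 bits remain
Read 5: bits[21:24] width=3 -> value=1 (bin 001); offset now 24 = byte 3 bit 0; 0 bits remain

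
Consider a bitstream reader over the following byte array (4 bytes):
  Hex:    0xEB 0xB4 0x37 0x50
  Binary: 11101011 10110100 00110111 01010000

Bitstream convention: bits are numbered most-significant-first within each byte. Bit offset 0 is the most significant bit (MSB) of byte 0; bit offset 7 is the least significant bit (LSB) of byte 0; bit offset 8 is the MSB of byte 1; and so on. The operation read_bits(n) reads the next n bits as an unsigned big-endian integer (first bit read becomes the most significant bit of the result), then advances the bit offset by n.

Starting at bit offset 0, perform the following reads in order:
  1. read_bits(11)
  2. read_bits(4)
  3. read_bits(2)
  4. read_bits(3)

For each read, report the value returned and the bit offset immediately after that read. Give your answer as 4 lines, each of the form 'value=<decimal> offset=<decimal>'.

Read 1: bits[0:11] width=11 -> value=1885 (bin 11101011101); offset now 11 = byte 1 bit 3; 21 bits remain
Read 2: bits[11:15] width=4 -> value=10 (bin 1010); offset now 15 = byte 1 bit 7; 17 bits remain
Read 3: bits[15:17] width=2 -> value=0 (bin 00); offset now 17 = byte 2 bit 1; 15 bits remain
Read 4: bits[17:20] width=3 -> value=3 (bin 011); offset now 20 = byte 2 bit 4; 12 bits remain

Answer: value=1885 offset=11
value=10 offset=15
value=0 offset=17
value=3 offset=20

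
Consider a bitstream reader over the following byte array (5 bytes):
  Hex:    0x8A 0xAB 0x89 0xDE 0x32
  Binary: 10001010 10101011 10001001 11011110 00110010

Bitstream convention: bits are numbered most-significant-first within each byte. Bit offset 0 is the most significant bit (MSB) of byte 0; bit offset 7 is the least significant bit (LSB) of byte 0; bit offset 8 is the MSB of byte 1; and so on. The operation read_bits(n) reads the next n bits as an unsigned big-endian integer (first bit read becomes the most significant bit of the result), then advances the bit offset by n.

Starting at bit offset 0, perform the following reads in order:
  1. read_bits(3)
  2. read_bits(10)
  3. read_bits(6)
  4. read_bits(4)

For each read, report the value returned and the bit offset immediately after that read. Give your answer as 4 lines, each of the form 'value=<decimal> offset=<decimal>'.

Answer: value=4 offset=3
value=341 offset=13
value=28 offset=19
value=4 offset=23

Derivation:
Read 1: bits[0:3] width=3 -> value=4 (bin 100); offset now 3 = byte 0 bit 3; 37 bits remain
Read 2: bits[3:13] width=10 -> value=341 (bin 0101010101); offset now 13 = byte 1 bit 5; 27 bits remain
Read 3: bits[13:19] width=6 -> value=28 (bin 011100); offset now 19 = byte 2 bit 3; 21 bits remain
Read 4: bits[19:23] width=4 -> value=4 (bin 0100); offset now 23 = byte 2 bit 7; 17 bits remain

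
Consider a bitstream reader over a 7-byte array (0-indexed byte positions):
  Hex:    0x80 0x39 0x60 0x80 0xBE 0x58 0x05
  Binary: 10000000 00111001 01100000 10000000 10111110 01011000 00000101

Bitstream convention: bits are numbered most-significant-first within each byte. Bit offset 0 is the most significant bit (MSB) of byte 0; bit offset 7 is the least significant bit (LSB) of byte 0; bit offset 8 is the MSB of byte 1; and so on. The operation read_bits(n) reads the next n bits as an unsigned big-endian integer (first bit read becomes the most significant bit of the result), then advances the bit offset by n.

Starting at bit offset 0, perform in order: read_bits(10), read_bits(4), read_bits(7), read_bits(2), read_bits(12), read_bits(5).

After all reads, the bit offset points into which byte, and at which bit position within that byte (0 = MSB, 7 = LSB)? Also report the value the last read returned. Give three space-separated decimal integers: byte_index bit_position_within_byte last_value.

Read 1: bits[0:10] width=10 -> value=512 (bin 1000000000); offset now 10 = byte 1 bit 2; 46 bits remain
Read 2: bits[10:14] width=4 -> value=14 (bin 1110); offset now 14 = byte 1 bit 6; 42 bits remain
Read 3: bits[14:21] width=7 -> value=44 (bin 0101100); offset now 21 = byte 2 bit 5; 35 bits remain
Read 4: bits[21:23] width=2 -> value=0 (bin 00); offset now 23 = byte 2 bit 7; 33 bits remain
Read 5: bits[23:35] width=12 -> value=1029 (bin 010000000101); offset now 35 = byte 4 bit 3; 21 bits remain
Read 6: bits[35:40] width=5 -> value=30 (bin 11110); offset now 40 = byte 5 bit 0; 16 bits remain

Answer: 5 0 30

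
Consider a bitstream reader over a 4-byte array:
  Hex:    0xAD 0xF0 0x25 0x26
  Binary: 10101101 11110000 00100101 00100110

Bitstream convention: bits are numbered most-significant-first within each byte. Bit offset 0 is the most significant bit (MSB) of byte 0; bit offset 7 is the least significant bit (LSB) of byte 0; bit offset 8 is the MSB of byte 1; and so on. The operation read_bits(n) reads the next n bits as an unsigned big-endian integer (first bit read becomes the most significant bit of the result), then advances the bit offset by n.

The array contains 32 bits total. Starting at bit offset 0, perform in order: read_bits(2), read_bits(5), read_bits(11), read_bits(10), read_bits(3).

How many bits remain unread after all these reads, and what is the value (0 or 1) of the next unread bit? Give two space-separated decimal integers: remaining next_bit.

Read 1: bits[0:2] width=2 -> value=2 (bin 10); offset now 2 = byte 0 bit 2; 30 bits remain
Read 2: bits[2:7] width=5 -> value=22 (bin 10110); offset now 7 = byte 0 bit 7; 25 bits remain
Read 3: bits[7:18] width=11 -> value=1984 (bin 11111000000); offset now 18 = byte 2 bit 2; 14 bits remain
Read 4: bits[18:28] width=10 -> value=594 (bin 1001010010); offset now 28 = byte 3 bit 4; 4 bits remain
Read 5: bits[28:31] width=3 -> value=3 (bin 011); offset now 31 = byte 3 bit 7; 1 bits remain

Answer: 1 0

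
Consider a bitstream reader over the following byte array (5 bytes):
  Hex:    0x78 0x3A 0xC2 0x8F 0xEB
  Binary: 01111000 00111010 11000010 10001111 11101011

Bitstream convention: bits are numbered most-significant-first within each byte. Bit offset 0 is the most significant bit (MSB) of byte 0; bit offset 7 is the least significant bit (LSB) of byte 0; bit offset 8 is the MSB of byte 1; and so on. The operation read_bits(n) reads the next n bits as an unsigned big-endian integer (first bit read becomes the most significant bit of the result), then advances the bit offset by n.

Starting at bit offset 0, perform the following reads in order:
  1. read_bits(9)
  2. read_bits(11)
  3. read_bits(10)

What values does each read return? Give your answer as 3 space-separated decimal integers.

Answer: 240 940 163

Derivation:
Read 1: bits[0:9] width=9 -> value=240 (bin 011110000); offset now 9 = byte 1 bit 1; 31 bits remain
Read 2: bits[9:20] width=11 -> value=940 (bin 01110101100); offset now 20 = byte 2 bit 4; 20 bits remain
Read 3: bits[20:30] width=10 -> value=163 (bin 0010100011); offset now 30 = byte 3 bit 6; 10 bits remain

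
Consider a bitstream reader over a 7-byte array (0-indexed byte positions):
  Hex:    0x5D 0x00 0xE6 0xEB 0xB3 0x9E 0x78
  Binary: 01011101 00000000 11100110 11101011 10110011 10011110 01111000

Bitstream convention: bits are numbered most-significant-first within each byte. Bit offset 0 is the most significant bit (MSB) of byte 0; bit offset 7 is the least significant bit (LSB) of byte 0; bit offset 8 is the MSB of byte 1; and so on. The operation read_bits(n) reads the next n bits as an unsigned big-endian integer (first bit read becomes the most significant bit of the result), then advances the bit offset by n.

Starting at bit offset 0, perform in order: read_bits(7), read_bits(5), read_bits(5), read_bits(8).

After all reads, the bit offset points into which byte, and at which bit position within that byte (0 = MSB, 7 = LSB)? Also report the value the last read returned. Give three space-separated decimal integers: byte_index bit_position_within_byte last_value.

Read 1: bits[0:7] width=7 -> value=46 (bin 0101110); offset now 7 = byte 0 bit 7; 49 bits remain
Read 2: bits[7:12] width=5 -> value=16 (bin 10000); offset now 12 = byte 1 bit 4; 44 bits remain
Read 3: bits[12:17] width=5 -> value=1 (bin 00001); offset now 17 = byte 2 bit 1; 39 bits remain
Read 4: bits[17:25] width=8 -> value=205 (bin 11001101); offset now 25 = byte 3 bit 1; 31 bits remain

Answer: 3 1 205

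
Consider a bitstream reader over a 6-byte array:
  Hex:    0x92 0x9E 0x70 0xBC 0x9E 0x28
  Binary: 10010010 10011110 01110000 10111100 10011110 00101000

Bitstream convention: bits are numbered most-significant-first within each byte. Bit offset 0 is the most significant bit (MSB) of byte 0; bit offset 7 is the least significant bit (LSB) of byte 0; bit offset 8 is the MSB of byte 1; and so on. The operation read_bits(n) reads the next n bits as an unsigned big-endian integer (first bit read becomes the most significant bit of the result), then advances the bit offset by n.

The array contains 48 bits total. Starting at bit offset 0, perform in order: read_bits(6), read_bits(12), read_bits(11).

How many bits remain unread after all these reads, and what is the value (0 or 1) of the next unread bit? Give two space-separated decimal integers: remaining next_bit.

Read 1: bits[0:6] width=6 -> value=36 (bin 100100); offset now 6 = byte 0 bit 6; 42 bits remain
Read 2: bits[6:18] width=12 -> value=2681 (bin 101001111001); offset now 18 = byte 2 bit 2; 30 bits remain
Read 3: bits[18:29] width=11 -> value=1559 (bin 11000010111); offset now 29 = byte 3 bit 5; 19 bits remain

Answer: 19 1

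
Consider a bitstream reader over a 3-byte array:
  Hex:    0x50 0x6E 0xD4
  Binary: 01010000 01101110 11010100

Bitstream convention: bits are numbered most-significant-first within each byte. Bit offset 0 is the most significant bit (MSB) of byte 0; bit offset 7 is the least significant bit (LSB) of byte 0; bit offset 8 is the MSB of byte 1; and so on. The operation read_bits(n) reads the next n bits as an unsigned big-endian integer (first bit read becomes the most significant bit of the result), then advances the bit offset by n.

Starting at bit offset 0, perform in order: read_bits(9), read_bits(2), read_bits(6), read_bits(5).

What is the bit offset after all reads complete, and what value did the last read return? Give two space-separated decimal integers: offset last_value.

Read 1: bits[0:9] width=9 -> value=160 (bin 010100000); offset now 9 = byte 1 bit 1; 15 bits remain
Read 2: bits[9:11] width=2 -> value=3 (bin 11); offset now 11 = byte 1 bit 3; 13 bits remain
Read 3: bits[11:17] width=6 -> value=29 (bin 011101); offset now 17 = byte 2 bit 1; 7 bits remain
Read 4: bits[17:22] width=5 -> value=21 (bin 10101); offset now 22 = byte 2 bit 6; 2 bits remain

Answer: 22 21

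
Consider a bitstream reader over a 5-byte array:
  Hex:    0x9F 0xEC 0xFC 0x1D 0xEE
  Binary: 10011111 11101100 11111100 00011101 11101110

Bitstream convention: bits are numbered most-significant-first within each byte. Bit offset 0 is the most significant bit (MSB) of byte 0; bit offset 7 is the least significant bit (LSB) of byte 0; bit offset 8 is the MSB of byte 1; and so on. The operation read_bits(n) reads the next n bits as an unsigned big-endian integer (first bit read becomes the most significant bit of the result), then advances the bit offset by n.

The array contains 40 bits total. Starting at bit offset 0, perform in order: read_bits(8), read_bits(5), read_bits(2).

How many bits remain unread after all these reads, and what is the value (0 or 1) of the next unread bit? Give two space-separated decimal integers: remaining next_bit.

Answer: 25 0

Derivation:
Read 1: bits[0:8] width=8 -> value=159 (bin 10011111); offset now 8 = byte 1 bit 0; 32 bits remain
Read 2: bits[8:13] width=5 -> value=29 (bin 11101); offset now 13 = byte 1 bit 5; 27 bits remain
Read 3: bits[13:15] width=2 -> value=2 (bin 10); offset now 15 = byte 1 bit 7; 25 bits remain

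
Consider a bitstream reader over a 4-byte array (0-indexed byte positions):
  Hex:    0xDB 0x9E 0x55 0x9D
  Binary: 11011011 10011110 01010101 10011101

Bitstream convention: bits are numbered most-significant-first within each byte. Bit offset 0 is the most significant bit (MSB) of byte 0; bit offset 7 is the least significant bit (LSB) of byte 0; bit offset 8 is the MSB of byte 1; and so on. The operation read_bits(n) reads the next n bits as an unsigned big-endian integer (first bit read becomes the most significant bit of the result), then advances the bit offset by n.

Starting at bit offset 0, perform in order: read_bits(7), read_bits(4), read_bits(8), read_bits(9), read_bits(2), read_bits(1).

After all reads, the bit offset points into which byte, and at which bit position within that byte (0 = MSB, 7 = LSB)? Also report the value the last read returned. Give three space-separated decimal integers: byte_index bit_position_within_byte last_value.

Read 1: bits[0:7] width=7 -> value=109 (bin 1101101); offset now 7 = byte 0 bit 7; 25 bits remain
Read 2: bits[7:11] width=4 -> value=12 (bin 1100); offset now 11 = byte 1 bit 3; 21 bits remain
Read 3: bits[11:19] width=8 -> value=242 (bin 11110010); offset now 19 = byte 2 bit 3; 13 bits remain
Read 4: bits[19:28] width=9 -> value=345 (bin 101011001); offset now 28 = byte 3 bit 4; 4 bits remain
Read 5: bits[28:30] width=2 -> value=3 (bin 11); offset now 30 = byte 3 bit 6; 2 bits remain
Read 6: bits[30:31] width=1 -> value=0 (bin 0); offset now 31 = byte 3 bit 7; 1 bits remain

Answer: 3 7 0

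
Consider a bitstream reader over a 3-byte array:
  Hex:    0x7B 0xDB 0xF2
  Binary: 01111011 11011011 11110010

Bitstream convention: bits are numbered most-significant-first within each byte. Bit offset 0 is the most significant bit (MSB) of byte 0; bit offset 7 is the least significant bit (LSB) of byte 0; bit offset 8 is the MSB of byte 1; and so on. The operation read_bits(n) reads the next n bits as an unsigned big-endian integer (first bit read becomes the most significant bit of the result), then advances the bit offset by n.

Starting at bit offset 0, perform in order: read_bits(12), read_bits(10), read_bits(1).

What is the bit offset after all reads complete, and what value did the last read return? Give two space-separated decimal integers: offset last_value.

Answer: 23 1

Derivation:
Read 1: bits[0:12] width=12 -> value=1981 (bin 011110111101); offset now 12 = byte 1 bit 4; 12 bits remain
Read 2: bits[12:22] width=10 -> value=764 (bin 1011111100); offset now 22 = byte 2 bit 6; 2 bits remain
Read 3: bits[22:23] width=1 -> value=1 (bin 1); offset now 23 = byte 2 bit 7; 1 bits remain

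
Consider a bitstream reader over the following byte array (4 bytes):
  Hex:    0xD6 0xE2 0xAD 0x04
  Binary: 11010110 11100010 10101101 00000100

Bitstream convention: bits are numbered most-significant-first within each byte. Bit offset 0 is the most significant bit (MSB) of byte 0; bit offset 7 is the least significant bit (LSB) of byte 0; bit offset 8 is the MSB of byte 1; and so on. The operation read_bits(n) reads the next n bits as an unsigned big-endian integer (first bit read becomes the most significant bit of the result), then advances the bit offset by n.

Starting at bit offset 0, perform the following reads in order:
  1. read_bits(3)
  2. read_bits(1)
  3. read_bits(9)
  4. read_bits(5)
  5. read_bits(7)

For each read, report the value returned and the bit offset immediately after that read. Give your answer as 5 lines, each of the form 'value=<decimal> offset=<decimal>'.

Answer: value=6 offset=3
value=1 offset=4
value=220 offset=13
value=10 offset=18
value=90 offset=25

Derivation:
Read 1: bits[0:3] width=3 -> value=6 (bin 110); offset now 3 = byte 0 bit 3; 29 bits remain
Read 2: bits[3:4] width=1 -> value=1 (bin 1); offset now 4 = byte 0 bit 4; 28 bits remain
Read 3: bits[4:13] width=9 -> value=220 (bin 011011100); offset now 13 = byte 1 bit 5; 19 bits remain
Read 4: bits[13:18] width=5 -> value=10 (bin 01010); offset now 18 = byte 2 bit 2; 14 bits remain
Read 5: bits[18:25] width=7 -> value=90 (bin 1011010); offset now 25 = byte 3 bit 1; 7 bits remain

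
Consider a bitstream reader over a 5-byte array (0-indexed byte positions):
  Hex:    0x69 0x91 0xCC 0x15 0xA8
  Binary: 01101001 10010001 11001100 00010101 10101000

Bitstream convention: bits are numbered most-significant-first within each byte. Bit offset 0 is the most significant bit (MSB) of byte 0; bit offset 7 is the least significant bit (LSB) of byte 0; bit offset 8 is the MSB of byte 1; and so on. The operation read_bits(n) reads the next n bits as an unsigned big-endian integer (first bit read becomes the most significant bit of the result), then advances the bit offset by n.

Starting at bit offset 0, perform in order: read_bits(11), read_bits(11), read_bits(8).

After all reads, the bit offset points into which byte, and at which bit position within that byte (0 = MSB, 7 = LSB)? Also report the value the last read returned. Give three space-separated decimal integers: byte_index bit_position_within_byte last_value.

Answer: 3 6 5

Derivation:
Read 1: bits[0:11] width=11 -> value=844 (bin 01101001100); offset now 11 = byte 1 bit 3; 29 bits remain
Read 2: bits[11:22] width=11 -> value=1139 (bin 10001110011); offset now 22 = byte 2 bit 6; 18 bits remain
Read 3: bits[22:30] width=8 -> value=5 (bin 00000101); offset now 30 = byte 3 bit 6; 10 bits remain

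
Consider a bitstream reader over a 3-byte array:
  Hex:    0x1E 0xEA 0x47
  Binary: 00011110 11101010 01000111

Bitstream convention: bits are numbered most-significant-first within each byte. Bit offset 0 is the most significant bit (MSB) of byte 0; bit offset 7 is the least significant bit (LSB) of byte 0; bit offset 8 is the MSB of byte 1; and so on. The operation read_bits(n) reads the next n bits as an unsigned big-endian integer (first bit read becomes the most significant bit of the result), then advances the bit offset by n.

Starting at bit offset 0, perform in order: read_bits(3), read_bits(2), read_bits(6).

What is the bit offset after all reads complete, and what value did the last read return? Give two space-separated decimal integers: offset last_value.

Answer: 11 55

Derivation:
Read 1: bits[0:3] width=3 -> value=0 (bin 000); offset now 3 = byte 0 bit 3; 21 bits remain
Read 2: bits[3:5] width=2 -> value=3 (bin 11); offset now 5 = byte 0 bit 5; 19 bits remain
Read 3: bits[5:11] width=6 -> value=55 (bin 110111); offset now 11 = byte 1 bit 3; 13 bits remain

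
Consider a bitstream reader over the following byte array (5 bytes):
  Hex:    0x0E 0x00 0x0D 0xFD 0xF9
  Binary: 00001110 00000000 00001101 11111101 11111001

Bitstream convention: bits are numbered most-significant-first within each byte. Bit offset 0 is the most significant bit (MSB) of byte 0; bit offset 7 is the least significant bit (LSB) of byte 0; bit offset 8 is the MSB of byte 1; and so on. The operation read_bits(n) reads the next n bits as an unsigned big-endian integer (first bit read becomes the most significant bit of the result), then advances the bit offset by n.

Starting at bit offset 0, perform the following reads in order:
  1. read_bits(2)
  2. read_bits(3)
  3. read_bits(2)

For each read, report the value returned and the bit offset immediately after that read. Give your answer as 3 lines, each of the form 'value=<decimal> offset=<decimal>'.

Answer: value=0 offset=2
value=1 offset=5
value=3 offset=7

Derivation:
Read 1: bits[0:2] width=2 -> value=0 (bin 00); offset now 2 = byte 0 bit 2; 38 bits remain
Read 2: bits[2:5] width=3 -> value=1 (bin 001); offset now 5 = byte 0 bit 5; 35 bits remain
Read 3: bits[5:7] width=2 -> value=3 (bin 11); offset now 7 = byte 0 bit 7; 33 bits remain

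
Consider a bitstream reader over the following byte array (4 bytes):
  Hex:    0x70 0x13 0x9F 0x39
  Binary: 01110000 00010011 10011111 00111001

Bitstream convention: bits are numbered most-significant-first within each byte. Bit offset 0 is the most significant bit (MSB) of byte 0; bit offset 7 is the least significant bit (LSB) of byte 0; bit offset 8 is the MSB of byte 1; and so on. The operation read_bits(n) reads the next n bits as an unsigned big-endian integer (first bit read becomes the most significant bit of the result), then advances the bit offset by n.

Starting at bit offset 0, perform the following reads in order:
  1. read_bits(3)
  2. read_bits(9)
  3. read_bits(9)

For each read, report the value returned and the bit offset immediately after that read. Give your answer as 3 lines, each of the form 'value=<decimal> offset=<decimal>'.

Answer: value=3 offset=3
value=257 offset=12
value=115 offset=21

Derivation:
Read 1: bits[0:3] width=3 -> value=3 (bin 011); offset now 3 = byte 0 bit 3; 29 bits remain
Read 2: bits[3:12] width=9 -> value=257 (bin 100000001); offset now 12 = byte 1 bit 4; 20 bits remain
Read 3: bits[12:21] width=9 -> value=115 (bin 001110011); offset now 21 = byte 2 bit 5; 11 bits remain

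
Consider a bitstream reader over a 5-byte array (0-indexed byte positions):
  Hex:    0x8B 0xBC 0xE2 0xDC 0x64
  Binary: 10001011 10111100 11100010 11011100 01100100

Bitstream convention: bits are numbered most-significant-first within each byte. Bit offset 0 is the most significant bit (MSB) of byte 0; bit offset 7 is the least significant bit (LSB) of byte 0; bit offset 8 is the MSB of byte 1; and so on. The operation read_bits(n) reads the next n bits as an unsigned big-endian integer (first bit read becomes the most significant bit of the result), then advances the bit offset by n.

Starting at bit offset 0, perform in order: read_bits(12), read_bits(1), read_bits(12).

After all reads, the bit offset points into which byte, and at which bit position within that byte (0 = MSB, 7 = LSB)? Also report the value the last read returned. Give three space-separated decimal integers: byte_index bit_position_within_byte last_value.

Read 1: bits[0:12] width=12 -> value=2235 (bin 100010111011); offset now 12 = byte 1 bit 4; 28 bits remain
Read 2: bits[12:13] width=1 -> value=1 (bin 1); offset now 13 = byte 1 bit 5; 27 bits remain
Read 3: bits[13:25] width=12 -> value=2501 (bin 100111000101); offset now 25 = byte 3 bit 1; 15 bits remain

Answer: 3 1 2501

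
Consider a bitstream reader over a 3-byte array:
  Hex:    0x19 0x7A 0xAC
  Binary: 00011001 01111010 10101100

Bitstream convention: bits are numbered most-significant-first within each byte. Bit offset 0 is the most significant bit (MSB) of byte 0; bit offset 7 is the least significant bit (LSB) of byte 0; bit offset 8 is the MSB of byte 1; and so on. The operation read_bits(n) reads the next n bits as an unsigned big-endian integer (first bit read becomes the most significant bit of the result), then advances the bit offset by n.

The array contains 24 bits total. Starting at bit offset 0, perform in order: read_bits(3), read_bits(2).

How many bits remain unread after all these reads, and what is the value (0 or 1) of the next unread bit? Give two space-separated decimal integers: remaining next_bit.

Answer: 19 0

Derivation:
Read 1: bits[0:3] width=3 -> value=0 (bin 000); offset now 3 = byte 0 bit 3; 21 bits remain
Read 2: bits[3:5] width=2 -> value=3 (bin 11); offset now 5 = byte 0 bit 5; 19 bits remain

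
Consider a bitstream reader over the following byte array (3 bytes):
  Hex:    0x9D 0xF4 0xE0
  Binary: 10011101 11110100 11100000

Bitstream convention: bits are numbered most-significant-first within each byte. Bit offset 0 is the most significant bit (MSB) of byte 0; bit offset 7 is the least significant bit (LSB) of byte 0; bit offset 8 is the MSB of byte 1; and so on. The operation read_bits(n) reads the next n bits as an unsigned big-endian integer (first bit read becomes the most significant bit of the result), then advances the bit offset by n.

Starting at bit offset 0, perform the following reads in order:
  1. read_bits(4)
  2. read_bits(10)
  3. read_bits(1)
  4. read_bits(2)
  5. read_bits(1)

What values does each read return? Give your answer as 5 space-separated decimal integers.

Read 1: bits[0:4] width=4 -> value=9 (bin 1001); offset now 4 = byte 0 bit 4; 20 bits remain
Read 2: bits[4:14] width=10 -> value=893 (bin 1101111101); offset now 14 = byte 1 bit 6; 10 bits remain
Read 3: bits[14:15] width=1 -> value=0 (bin 0); offset now 15 = byte 1 bit 7; 9 bits remain
Read 4: bits[15:17] width=2 -> value=1 (bin 01); offset now 17 = byte 2 bit 1; 7 bits remain
Read 5: bits[17:18] width=1 -> value=1 (bin 1); offset now 18 = byte 2 bit 2; 6 bits remain

Answer: 9 893 0 1 1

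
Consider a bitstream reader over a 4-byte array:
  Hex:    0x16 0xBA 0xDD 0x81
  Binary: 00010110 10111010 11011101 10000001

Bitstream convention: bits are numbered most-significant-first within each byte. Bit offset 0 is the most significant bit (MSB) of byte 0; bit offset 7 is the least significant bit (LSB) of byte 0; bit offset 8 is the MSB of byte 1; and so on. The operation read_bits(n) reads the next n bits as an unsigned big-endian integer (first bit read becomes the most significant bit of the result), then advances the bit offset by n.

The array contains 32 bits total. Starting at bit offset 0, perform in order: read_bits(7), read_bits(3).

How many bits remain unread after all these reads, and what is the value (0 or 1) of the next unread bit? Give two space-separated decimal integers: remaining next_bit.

Read 1: bits[0:7] width=7 -> value=11 (bin 0001011); offset now 7 = byte 0 bit 7; 25 bits remain
Read 2: bits[7:10] width=3 -> value=2 (bin 010); offset now 10 = byte 1 bit 2; 22 bits remain

Answer: 22 1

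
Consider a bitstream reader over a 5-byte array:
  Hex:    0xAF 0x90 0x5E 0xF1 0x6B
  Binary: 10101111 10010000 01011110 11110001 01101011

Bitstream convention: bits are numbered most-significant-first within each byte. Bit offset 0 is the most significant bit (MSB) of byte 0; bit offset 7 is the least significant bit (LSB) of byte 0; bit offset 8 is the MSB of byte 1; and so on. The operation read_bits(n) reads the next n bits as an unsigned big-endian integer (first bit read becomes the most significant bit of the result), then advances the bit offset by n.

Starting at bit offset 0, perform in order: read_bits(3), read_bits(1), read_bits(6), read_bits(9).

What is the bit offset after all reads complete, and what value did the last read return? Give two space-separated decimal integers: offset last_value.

Read 1: bits[0:3] width=3 -> value=5 (bin 101); offset now 3 = byte 0 bit 3; 37 bits remain
Read 2: bits[3:4] width=1 -> value=0 (bin 0); offset now 4 = byte 0 bit 4; 36 bits remain
Read 3: bits[4:10] width=6 -> value=62 (bin 111110); offset now 10 = byte 1 bit 2; 30 bits remain
Read 4: bits[10:19] width=9 -> value=130 (bin 010000010); offset now 19 = byte 2 bit 3; 21 bits remain

Answer: 19 130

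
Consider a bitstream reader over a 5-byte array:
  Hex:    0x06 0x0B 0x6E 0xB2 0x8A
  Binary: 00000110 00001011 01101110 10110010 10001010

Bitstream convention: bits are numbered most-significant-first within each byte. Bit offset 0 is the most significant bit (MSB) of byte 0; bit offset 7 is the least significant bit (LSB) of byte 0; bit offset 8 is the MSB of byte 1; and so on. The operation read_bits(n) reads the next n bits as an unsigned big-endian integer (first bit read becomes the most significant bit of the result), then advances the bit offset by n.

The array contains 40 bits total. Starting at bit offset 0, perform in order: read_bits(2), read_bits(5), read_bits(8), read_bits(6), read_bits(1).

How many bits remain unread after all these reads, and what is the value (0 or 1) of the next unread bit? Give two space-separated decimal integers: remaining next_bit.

Answer: 18 1

Derivation:
Read 1: bits[0:2] width=2 -> value=0 (bin 00); offset now 2 = byte 0 bit 2; 38 bits remain
Read 2: bits[2:7] width=5 -> value=3 (bin 00011); offset now 7 = byte 0 bit 7; 33 bits remain
Read 3: bits[7:15] width=8 -> value=5 (bin 00000101); offset now 15 = byte 1 bit 7; 25 bits remain
Read 4: bits[15:21] width=6 -> value=45 (bin 101101); offset now 21 = byte 2 bit 5; 19 bits remain
Read 5: bits[21:22] width=1 -> value=1 (bin 1); offset now 22 = byte 2 bit 6; 18 bits remain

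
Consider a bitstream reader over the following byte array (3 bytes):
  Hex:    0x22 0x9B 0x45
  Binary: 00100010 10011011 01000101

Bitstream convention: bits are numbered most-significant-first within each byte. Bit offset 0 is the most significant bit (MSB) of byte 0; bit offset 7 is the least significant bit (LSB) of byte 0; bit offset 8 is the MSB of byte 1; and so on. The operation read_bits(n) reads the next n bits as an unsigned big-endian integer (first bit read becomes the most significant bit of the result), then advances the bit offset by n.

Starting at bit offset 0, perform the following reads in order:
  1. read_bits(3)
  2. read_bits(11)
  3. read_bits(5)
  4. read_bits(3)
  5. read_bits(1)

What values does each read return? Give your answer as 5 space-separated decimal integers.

Answer: 1 166 26 1 0

Derivation:
Read 1: bits[0:3] width=3 -> value=1 (bin 001); offset now 3 = byte 0 bit 3; 21 bits remain
Read 2: bits[3:14] width=11 -> value=166 (bin 00010100110); offset now 14 = byte 1 bit 6; 10 bits remain
Read 3: bits[14:19] width=5 -> value=26 (bin 11010); offset now 19 = byte 2 bit 3; 5 bits remain
Read 4: bits[19:22] width=3 -> value=1 (bin 001); offset now 22 = byte 2 bit 6; 2 bits remain
Read 5: bits[22:23] width=1 -> value=0 (bin 0); offset now 23 = byte 2 bit 7; 1 bits remain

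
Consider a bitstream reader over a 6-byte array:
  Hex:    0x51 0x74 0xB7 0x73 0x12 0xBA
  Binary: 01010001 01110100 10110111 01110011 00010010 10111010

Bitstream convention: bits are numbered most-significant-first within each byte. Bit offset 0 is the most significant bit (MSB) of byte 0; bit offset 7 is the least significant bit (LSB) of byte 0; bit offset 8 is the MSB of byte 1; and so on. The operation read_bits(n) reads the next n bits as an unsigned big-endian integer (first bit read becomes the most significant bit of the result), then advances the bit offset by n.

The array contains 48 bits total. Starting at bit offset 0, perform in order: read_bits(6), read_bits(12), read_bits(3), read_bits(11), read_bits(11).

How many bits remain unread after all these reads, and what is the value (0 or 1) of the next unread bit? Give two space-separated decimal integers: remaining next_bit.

Answer: 5 1

Derivation:
Read 1: bits[0:6] width=6 -> value=20 (bin 010100); offset now 6 = byte 0 bit 6; 42 bits remain
Read 2: bits[6:18] width=12 -> value=1490 (bin 010111010010); offset now 18 = byte 2 bit 2; 30 bits remain
Read 3: bits[18:21] width=3 -> value=6 (bin 110); offset now 21 = byte 2 bit 5; 27 bits remain
Read 4: bits[21:32] width=11 -> value=1907 (bin 11101110011); offset now 32 = byte 4 bit 0; 16 bits remain
Read 5: bits[32:43] width=11 -> value=149 (bin 00010010101); offset now 43 = byte 5 bit 3; 5 bits remain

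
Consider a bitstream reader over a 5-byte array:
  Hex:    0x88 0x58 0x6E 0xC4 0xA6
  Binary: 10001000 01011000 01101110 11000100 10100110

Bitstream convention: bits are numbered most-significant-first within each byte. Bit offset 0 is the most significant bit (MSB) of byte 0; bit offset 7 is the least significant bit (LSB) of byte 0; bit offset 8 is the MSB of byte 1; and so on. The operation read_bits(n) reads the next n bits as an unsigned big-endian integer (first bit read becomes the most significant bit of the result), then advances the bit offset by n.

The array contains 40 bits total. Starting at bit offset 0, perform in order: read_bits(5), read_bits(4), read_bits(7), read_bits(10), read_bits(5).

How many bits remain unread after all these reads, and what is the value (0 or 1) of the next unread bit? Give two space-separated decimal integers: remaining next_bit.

Read 1: bits[0:5] width=5 -> value=17 (bin 10001); offset now 5 = byte 0 bit 5; 35 bits remain
Read 2: bits[5:9] width=4 -> value=0 (bin 0000); offset now 9 = byte 1 bit 1; 31 bits remain
Read 3: bits[9:16] width=7 -> value=88 (bin 1011000); offset now 16 = byte 2 bit 0; 24 bits remain
Read 4: bits[16:26] width=10 -> value=443 (bin 0110111011); offset now 26 = byte 3 bit 2; 14 bits remain
Read 5: bits[26:31] width=5 -> value=2 (bin 00010); offset now 31 = byte 3 bit 7; 9 bits remain

Answer: 9 0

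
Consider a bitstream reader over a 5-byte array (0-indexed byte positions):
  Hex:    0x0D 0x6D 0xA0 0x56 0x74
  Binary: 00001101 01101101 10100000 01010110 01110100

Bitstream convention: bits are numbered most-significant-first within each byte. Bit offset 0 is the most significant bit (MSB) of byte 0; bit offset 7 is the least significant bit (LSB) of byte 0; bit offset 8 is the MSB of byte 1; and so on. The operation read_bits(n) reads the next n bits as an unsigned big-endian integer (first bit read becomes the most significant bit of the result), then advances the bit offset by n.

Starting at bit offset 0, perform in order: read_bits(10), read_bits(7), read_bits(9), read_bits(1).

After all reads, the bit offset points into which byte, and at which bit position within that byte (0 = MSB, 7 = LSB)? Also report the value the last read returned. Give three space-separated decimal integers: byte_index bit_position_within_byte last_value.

Read 1: bits[0:10] width=10 -> value=53 (bin 0000110101); offset now 10 = byte 1 bit 2; 30 bits remain
Read 2: bits[10:17] width=7 -> value=91 (bin 1011011); offset now 17 = byte 2 bit 1; 23 bits remain
Read 3: bits[17:26] width=9 -> value=129 (bin 010000001); offset now 26 = byte 3 bit 2; 14 bits remain
Read 4: bits[26:27] width=1 -> value=0 (bin 0); offset now 27 = byte 3 bit 3; 13 bits remain

Answer: 3 3 0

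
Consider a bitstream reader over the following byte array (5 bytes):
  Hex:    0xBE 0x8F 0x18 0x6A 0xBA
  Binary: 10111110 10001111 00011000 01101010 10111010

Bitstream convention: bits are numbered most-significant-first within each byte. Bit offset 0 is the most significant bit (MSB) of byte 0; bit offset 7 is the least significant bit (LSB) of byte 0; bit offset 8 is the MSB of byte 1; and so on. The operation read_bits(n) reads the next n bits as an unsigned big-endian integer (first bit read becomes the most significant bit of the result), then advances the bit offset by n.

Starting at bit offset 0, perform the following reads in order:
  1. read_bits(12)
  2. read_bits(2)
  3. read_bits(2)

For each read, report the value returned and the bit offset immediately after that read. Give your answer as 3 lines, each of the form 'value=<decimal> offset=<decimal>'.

Answer: value=3048 offset=12
value=3 offset=14
value=3 offset=16

Derivation:
Read 1: bits[0:12] width=12 -> value=3048 (bin 101111101000); offset now 12 = byte 1 bit 4; 28 bits remain
Read 2: bits[12:14] width=2 -> value=3 (bin 11); offset now 14 = byte 1 bit 6; 26 bits remain
Read 3: bits[14:16] width=2 -> value=3 (bin 11); offset now 16 = byte 2 bit 0; 24 bits remain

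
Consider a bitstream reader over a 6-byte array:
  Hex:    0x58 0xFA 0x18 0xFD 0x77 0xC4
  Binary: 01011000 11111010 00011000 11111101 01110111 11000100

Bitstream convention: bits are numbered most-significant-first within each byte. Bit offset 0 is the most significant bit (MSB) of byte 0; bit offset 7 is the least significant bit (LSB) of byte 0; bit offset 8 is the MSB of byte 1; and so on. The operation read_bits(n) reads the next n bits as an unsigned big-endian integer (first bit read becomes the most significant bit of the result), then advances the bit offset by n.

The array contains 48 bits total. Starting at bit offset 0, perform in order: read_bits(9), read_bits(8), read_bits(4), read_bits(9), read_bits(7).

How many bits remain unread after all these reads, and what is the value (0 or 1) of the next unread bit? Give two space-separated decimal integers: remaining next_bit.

Read 1: bits[0:9] width=9 -> value=177 (bin 010110001); offset now 9 = byte 1 bit 1; 39 bits remain
Read 2: bits[9:17] width=8 -> value=244 (bin 11110100); offset now 17 = byte 2 bit 1; 31 bits remain
Read 3: bits[17:21] width=4 -> value=3 (bin 0011); offset now 21 = byte 2 bit 5; 27 bits remain
Read 4: bits[21:30] width=9 -> value=63 (bin 000111111); offset now 30 = byte 3 bit 6; 18 bits remain
Read 5: bits[30:37] width=7 -> value=46 (bin 0101110); offset now 37 = byte 4 bit 5; 11 bits remain

Answer: 11 1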